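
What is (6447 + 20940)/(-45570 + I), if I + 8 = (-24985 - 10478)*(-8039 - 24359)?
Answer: 27387/1148884696 ≈ 2.3838e-5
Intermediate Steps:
I = 1148930266 (I = -8 + (-24985 - 10478)*(-8039 - 24359) = -8 - 35463*(-32398) = -8 + 1148930274 = 1148930266)
(6447 + 20940)/(-45570 + I) = (6447 + 20940)/(-45570 + 1148930266) = 27387/1148884696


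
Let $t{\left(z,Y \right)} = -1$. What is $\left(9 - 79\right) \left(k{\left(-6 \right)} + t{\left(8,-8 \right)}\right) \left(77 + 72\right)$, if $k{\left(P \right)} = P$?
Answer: $73010$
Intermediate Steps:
$\left(9 - 79\right) \left(k{\left(-6 \right)} + t{\left(8,-8 \right)}\right) \left(77 + 72\right) = \left(9 - 79\right) \left(-6 - 1\right) \left(77 + 72\right) = \left(9 - 79\right) \left(\left(-7\right) 149\right) = \left(-70\right) \left(-1043\right) = 73010$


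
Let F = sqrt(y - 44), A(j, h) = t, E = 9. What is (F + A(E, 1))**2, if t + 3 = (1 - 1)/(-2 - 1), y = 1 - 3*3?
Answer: (3 - 2*I*sqrt(13))**2 ≈ -43.0 - 43.267*I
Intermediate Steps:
y = -8 (y = 1 - 9 = -8)
t = -3 (t = -3 + (1 - 1)/(-2 - 1) = -3 + 0/(-3) = -3 + 0*(-1/3) = -3 + 0 = -3)
A(j, h) = -3
F = 2*I*sqrt(13) (F = sqrt(-8 - 44) = sqrt(-52) = 2*I*sqrt(13) ≈ 7.2111*I)
(F + A(E, 1))**2 = (2*I*sqrt(13) - 3)**2 = (-3 + 2*I*sqrt(13))**2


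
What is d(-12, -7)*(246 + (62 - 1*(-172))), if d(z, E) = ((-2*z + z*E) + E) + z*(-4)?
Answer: 71520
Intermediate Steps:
d(z, E) = E - 6*z + E*z (d(z, E) = ((-2*z + E*z) + E) - 4*z = (E - 2*z + E*z) - 4*z = E - 6*z + E*z)
d(-12, -7)*(246 + (62 - 1*(-172))) = (-7 - 6*(-12) - 7*(-12))*(246 + (62 - 1*(-172))) = (-7 + 72 + 84)*(246 + (62 + 172)) = 149*(246 + 234) = 149*480 = 71520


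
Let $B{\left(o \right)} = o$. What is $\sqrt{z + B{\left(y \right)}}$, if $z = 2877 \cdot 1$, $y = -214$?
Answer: $\sqrt{2663} \approx 51.604$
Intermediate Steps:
$z = 2877$
$\sqrt{z + B{\left(y \right)}} = \sqrt{2877 - 214} = \sqrt{2663}$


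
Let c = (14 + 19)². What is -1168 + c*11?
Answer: 10811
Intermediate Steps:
c = 1089 (c = 33² = 1089)
-1168 + c*11 = -1168 + 1089*11 = -1168 + 11979 = 10811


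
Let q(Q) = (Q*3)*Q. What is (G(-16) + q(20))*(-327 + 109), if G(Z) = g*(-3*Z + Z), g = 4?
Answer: -289504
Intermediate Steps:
q(Q) = 3*Q² (q(Q) = (3*Q)*Q = 3*Q²)
G(Z) = -8*Z (G(Z) = 4*(-3*Z + Z) = 4*(-2*Z) = -8*Z)
(G(-16) + q(20))*(-327 + 109) = (-8*(-16) + 3*20²)*(-327 + 109) = (128 + 3*400)*(-218) = (128 + 1200)*(-218) = 1328*(-218) = -289504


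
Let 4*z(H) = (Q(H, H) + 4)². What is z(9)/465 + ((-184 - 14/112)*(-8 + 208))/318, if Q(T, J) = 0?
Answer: -5707451/49290 ≈ -115.79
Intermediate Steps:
z(H) = 4 (z(H) = (0 + 4)²/4 = (¼)*4² = (¼)*16 = 4)
z(9)/465 + ((-184 - 14/112)*(-8 + 208))/318 = 4/465 + ((-184 - 14/112)*(-8 + 208))/318 = 4*(1/465) + ((-184 - 14*1/112)*200)*(1/318) = 4/465 + ((-184 - ⅛)*200)*(1/318) = 4/465 - 1473/8*200*(1/318) = 4/465 - 36825*1/318 = 4/465 - 12275/106 = -5707451/49290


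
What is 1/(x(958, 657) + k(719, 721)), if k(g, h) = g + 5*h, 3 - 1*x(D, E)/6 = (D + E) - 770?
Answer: -1/728 ≈ -0.0013736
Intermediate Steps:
x(D, E) = 4638 - 6*D - 6*E (x(D, E) = 18 - 6*((D + E) - 770) = 18 - 6*(-770 + D + E) = 18 + (4620 - 6*D - 6*E) = 4638 - 6*D - 6*E)
1/(x(958, 657) + k(719, 721)) = 1/((4638 - 6*958 - 6*657) + (719 + 5*721)) = 1/((4638 - 5748 - 3942) + (719 + 3605)) = 1/(-5052 + 4324) = 1/(-728) = -1/728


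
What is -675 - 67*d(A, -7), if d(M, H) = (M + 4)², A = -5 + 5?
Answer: -1747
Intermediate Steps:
A = 0
d(M, H) = (4 + M)²
-675 - 67*d(A, -7) = -675 - 67*(4 + 0)² = -675 - 67*4² = -675 - 67*16 = -675 - 1072 = -1747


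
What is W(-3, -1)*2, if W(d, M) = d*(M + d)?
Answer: 24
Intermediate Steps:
W(-3, -1)*2 = -3*(-1 - 3)*2 = -3*(-4)*2 = 12*2 = 24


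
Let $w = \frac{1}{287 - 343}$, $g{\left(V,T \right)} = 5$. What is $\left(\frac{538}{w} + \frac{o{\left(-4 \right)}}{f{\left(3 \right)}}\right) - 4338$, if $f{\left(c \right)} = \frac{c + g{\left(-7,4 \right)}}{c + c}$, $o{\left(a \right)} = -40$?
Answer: $-34496$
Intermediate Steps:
$w = - \frac{1}{56}$ ($w = \frac{1}{287 - 343} = \frac{1}{-56} = - \frac{1}{56} \approx -0.017857$)
$f{\left(c \right)} = \frac{5 + c}{2 c}$ ($f{\left(c \right)} = \frac{c + 5}{c + c} = \frac{5 + c}{2 c}$)
$\left(\frac{538}{w} + \frac{o{\left(-4 \right)}}{f{\left(3 \right)}}\right) - 4338 = \left(\frac{538}{- \frac{1}{56}} - \frac{40}{\frac{1}{2} \cdot \frac{1}{3} \left(5 + 3\right)}\right) - 4338 = \left(538 \left(-56\right) - \frac{40}{\frac{1}{2} \cdot \frac{1}{3} \cdot 8}\right) - 4338 = \left(-30128 - \frac{40}{\frac{4}{3}}\right) - 4338 = \left(-30128 - 30\right) - 4338 = -30158 - 4338 = -34496$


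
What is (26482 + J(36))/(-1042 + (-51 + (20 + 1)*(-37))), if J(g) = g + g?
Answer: -71/5 ≈ -14.200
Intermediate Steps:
J(g) = 2*g
(26482 + J(36))/(-1042 + (-51 + (20 + 1)*(-37))) = (26482 + 2*36)/(-1042 + (-51 + (20 + 1)*(-37))) = (26482 + 72)/(-1042 + (-51 + 21*(-37))) = 26554/(-1042 + (-51 - 777)) = 26554/(-1042 - 828) = 26554/(-1870) = 26554*(-1/1870) = -71/5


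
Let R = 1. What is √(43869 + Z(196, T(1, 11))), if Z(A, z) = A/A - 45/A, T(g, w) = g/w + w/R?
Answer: 5*√343939/14 ≈ 209.45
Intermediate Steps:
T(g, w) = w + g/w (T(g, w) = g/w + w/1 = g/w + w*1 = g/w + w = w + g/w)
Z(A, z) = 1 - 45/A
√(43869 + Z(196, T(1, 11))) = √(43869 + (-45 + 196)/196) = √(43869 + (1/196)*151) = √(43869 + 151/196) = √(8598475/196) = 5*√343939/14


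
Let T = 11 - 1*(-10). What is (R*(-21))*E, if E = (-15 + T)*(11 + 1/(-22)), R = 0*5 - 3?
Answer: 45549/11 ≈ 4140.8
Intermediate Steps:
R = -3 (R = 0 - 3 = -3)
T = 21 (T = 11 + 10 = 21)
E = 723/11 (E = (-15 + 21)*(11 + 1/(-22)) = 6*(11 - 1/22) = 6*(241/22) = 723/11 ≈ 65.727)
(R*(-21))*E = -3*(-21)*(723/11) = 63*(723/11) = 45549/11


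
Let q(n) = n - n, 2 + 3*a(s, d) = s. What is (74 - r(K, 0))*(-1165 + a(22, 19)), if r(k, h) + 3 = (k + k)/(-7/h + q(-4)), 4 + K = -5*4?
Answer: -267575/3 ≈ -89192.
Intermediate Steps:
a(s, d) = -⅔ + s/3
q(n) = 0
K = -24 (K = -4 - 5*4 = -4 - 20 = -24)
r(k, h) = -3 - 2*h*k/7 (r(k, h) = -3 + (k + k)/(-7/h + 0) = -3 + (2*k)/((-7/h)) = -3 + (2*k)*(-h/7) = -3 - 2*h*k/7)
(74 - r(K, 0))*(-1165 + a(22, 19)) = (74 - (-3 - 2/7*0*(-24)))*(-1165 + (-⅔ + (⅓)*22)) = (74 - (-3 + 0))*(-1165 + (-⅔ + 22/3)) = (74 - 1*(-3))*(-1165 + 20/3) = (74 + 3)*(-3475/3) = 77*(-3475/3) = -267575/3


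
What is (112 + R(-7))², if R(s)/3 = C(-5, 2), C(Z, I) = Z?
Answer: 9409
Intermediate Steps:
R(s) = -15 (R(s) = 3*(-5) = -15)
(112 + R(-7))² = (112 - 15)² = 97² = 9409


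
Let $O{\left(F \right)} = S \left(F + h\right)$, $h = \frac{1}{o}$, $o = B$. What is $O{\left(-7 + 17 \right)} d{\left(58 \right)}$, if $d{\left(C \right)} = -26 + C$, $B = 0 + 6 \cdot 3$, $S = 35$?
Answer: $\frac{101360}{9} \approx 11262.0$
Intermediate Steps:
$B = 18$ ($B = 0 + 18 = 18$)
$o = 18$
$h = \frac{1}{18} \approx 0.055556$
$O{\left(F \right)} = \frac{35}{18} + 35 F$ ($O{\left(F \right)} = 35 \left(F + \frac{1}{18}\right) = 35 \left(\frac{1}{18} + F\right) = \frac{35}{18} + 35 F$)
$O{\left(-7 + 17 \right)} d{\left(58 \right)} = \left(\frac{35}{18} + 35 \left(-7 + 17\right)\right) \left(-26 + 58\right) = \left(\frac{35}{18} + 35 \cdot 10\right) 32 = \left(\frac{35}{18} + 350\right) 32 = \frac{6335}{18} \cdot 32 = \frac{101360}{9}$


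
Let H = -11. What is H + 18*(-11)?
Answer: -209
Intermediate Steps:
H + 18*(-11) = -11 + 18*(-11) = -11 - 198 = -209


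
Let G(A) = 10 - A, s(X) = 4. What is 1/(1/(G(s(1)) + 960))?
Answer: 966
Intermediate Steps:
1/(1/(G(s(1)) + 960)) = 1/(1/((10 - 1*4) + 960)) = 1/(1/((10 - 4) + 960)) = 1/(1/(6 + 960)) = 1/(1/966) = 966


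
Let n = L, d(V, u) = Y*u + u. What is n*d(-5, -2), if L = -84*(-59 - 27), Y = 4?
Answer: -72240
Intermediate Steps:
d(V, u) = 5*u (d(V, u) = 4*u + u = 5*u)
L = 7224 (L = -84*(-86) = 7224)
n = 7224
n*d(-5, -2) = 7224*(5*(-2)) = 7224*(-10) = -72240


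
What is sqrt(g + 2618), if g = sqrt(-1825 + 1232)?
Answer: sqrt(2618 + I*sqrt(593)) ≈ 51.167 + 0.238*I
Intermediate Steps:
g = I*sqrt(593) (g = sqrt(-593) = I*sqrt(593) ≈ 24.352*I)
sqrt(g + 2618) = sqrt(I*sqrt(593) + 2618) = sqrt(2618 + I*sqrt(593))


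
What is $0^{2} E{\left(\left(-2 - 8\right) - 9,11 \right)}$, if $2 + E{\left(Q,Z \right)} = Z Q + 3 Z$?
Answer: $0$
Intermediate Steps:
$E{\left(Q,Z \right)} = -2 + 3 Z + Q Z$ ($E{\left(Q,Z \right)} = -2 + \left(Z Q + 3 Z\right) = -2 + \left(Q Z + 3 Z\right) = -2 + \left(3 Z + Q Z\right) = -2 + 3 Z + Q Z$)
$0^{2} E{\left(\left(-2 - 8\right) - 9,11 \right)} = 0^{2} \left(-2 + 3 \cdot 11 + \left(\left(-2 - 8\right) - 9\right) 11\right) = 0 \left(-2 + 33 + \left(-10 - 9\right) 11\right) = 0 \left(-2 + 33 - 209\right) = 0 \left(-178\right) = 0$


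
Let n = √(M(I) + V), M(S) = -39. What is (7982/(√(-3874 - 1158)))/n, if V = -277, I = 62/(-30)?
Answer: -3991*√99382/198764 ≈ -6.3299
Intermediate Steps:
I = -31/15 (I = 62*(-1/30) = -31/15 ≈ -2.0667)
n = 2*I*√79 (n = √(-39 - 277) = √(-316) = 2*I*√79 ≈ 17.776*I)
(7982/(√(-3874 - 1158)))/n = (7982/(√(-3874 - 1158)))/((2*I*√79)) = (7982/(√(-5032)))*(-I*√79/158) = (7982/((2*I*√1258)))*(-I*√79/158) = (7982*(-I*√1258/2516))*(-I*√79/158) = (-3991*I*√1258/1258)*(-I*√79/158) = -3991*√99382/198764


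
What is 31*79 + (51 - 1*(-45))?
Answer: 2545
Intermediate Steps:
31*79 + (51 - 1*(-45)) = 2449 + (51 + 45) = 2449 + 96 = 2545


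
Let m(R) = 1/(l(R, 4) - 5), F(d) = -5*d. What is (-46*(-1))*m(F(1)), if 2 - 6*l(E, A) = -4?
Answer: -23/2 ≈ -11.500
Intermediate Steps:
l(E, A) = 1 (l(E, A) = ⅓ - ⅙*(-4) = ⅓ + ⅔ = 1)
m(R) = -¼ (m(R) = 1/(1 - 5) = 1/(-4) = -¼)
(-46*(-1))*m(F(1)) = -46*(-1)*(-¼) = 46*(-¼) = -23/2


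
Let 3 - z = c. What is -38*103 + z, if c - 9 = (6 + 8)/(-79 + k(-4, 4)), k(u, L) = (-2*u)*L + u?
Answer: -199906/51 ≈ -3919.7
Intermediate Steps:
k(u, L) = u - 2*L*u (k(u, L) = -2*L*u + u = u - 2*L*u)
c = 445/51 (c = 9 + (6 + 8)/(-79 - 4*(1 - 2*4)) = 9 + 14/(-79 - 4*(1 - 8)) = 9 + 14/(-79 - 4*(-7)) = 9 + 14/(-79 + 28) = 9 + 14/(-51) = 9 + 14*(-1/51) = 9 - 14/51 = 445/51 ≈ 8.7255)
z = -292/51 (z = 3 - 1*445/51 = 3 - 445/51 = -292/51 ≈ -5.7255)
-38*103 + z = -38*103 - 292/51 = -3914 - 292/51 = -199906/51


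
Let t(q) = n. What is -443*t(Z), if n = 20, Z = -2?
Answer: -8860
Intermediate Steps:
t(q) = 20
-443*t(Z) = -443*20 = -8860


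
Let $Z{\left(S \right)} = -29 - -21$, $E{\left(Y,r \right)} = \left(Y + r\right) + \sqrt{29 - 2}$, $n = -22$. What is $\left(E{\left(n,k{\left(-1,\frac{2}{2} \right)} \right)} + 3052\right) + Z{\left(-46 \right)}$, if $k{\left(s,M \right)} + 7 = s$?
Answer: $3014 + 3 \sqrt{3} \approx 3019.2$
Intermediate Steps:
$k{\left(s,M \right)} = -7 + s$
$E{\left(Y,r \right)} = Y + r + 3 \sqrt{3}$ ($E{\left(Y,r \right)} = \left(Y + r\right) + \sqrt{27} = \left(Y + r\right) + 3 \sqrt{3} = Y + r + 3 \sqrt{3}$)
$Z{\left(S \right)} = -8$ ($Z{\left(S \right)} = -29 + 21 = -8$)
$\left(E{\left(n,k{\left(-1,\frac{2}{2} \right)} \right)} + 3052\right) + Z{\left(-46 \right)} = \left(\left(-22 - 8 + 3 \sqrt{3}\right) + 3052\right) - 8 = \left(\left(-30 + 3 \sqrt{3}\right) + 3052\right) - 8 = \left(3022 + 3 \sqrt{3}\right) - 8 = 3014 + 3 \sqrt{3}$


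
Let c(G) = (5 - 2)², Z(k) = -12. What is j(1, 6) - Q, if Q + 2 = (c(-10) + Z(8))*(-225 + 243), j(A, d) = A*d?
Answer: 62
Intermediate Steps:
c(G) = 9 (c(G) = 3² = 9)
Q = -56 (Q = -2 + (9 - 12)*(-225 + 243) = -2 - 3*18 = -2 - 54 = -56)
j(1, 6) - Q = 1*6 - 1*(-56) = 6 + 56 = 62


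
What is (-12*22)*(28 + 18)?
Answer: -12144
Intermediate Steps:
(-12*22)*(28 + 18) = -264*46 = -12144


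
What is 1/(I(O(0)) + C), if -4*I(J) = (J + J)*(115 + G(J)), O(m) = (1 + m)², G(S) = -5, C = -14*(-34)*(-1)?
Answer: -1/531 ≈ -0.0018832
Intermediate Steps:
C = -476 (C = 476*(-1) = -476)
I(J) = -55*J (I(J) = -(J + J)*(115 - 5)/4 = -2*J*110/4 = -55*J)
1/(I(O(0)) + C) = 1/(-55*(1 + 0)² - 476) = 1/(-55*1² - 476) = 1/(-55*1 - 476) = 1/(-55 - 476) = 1/(-531) = -1/531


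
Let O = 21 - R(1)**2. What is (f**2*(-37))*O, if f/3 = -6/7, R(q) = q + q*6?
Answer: 47952/7 ≈ 6850.3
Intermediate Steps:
R(q) = 7*q (R(q) = q + 6*q = 7*q)
O = -28 (O = 21 - (7*1)**2 = 21 - 1*7**2 = 21 - 1*49 = 21 - 49 = -28)
f = -18/7 (f = 3*(-6/7) = -18/7 ≈ -2.5714)
(f**2*(-37))*O = ((-18/7)**2*(-37))*(-28) = ((324/49)*(-37))*(-28) = -11988/49*(-28) = 47952/7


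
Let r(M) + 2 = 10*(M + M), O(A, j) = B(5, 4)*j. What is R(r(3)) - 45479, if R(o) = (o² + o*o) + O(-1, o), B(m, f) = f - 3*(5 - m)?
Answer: -38519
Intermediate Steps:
B(m, f) = -15 + f + 3*m (B(m, f) = f + (-15 + 3*m) = -15 + f + 3*m)
O(A, j) = 4*j (O(A, j) = (-15 + 4 + 3*5)*j = (-15 + 4 + 15)*j = 4*j)
r(M) = -2 + 20*M (r(M) = -2 + 10*(M + M) = -2 + 10*(2*M) = -2 + 20*M)
R(o) = 2*o² + 4*o (R(o) = (o² + o*o) + 4*o = (o² + o²) + 4*o = 2*o² + 4*o)
R(r(3)) - 45479 = 2*(-2 + 20*3)*(2 + (-2 + 20*3)) - 45479 = 2*(-2 + 60)*(2 + (-2 + 60)) - 45479 = 2*58*(2 + 58) - 45479 = 2*58*60 - 45479 = 6960 - 45479 = -38519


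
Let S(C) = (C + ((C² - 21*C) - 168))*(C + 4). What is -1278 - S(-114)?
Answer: 1660602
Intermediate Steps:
S(C) = (4 + C)*(-168 + C² - 20*C) (S(C) = (C + (-168 + C² - 21*C))*(4 + C) = (-168 + C² - 20*C)*(4 + C) = (4 + C)*(-168 + C² - 20*C))
-1278 - S(-114) = -1278 - (-672 + (-114)³ - 248*(-114) - 16*(-114)²) = -1278 - (-672 - 1481544 + 28272 - 16*12996) = -1278 - (-672 - 1481544 + 28272 - 207936) = -1278 - 1*(-1661880) = -1278 + 1661880 = 1660602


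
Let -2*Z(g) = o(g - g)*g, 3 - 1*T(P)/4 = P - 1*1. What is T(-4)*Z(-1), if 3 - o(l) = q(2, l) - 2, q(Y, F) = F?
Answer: 80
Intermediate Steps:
T(P) = 16 - 4*P (T(P) = 12 - 4*(P - 1*1) = 12 - 4*(P - 1) = 12 - 4*(-1 + P) = 12 + (4 - 4*P) = 16 - 4*P)
o(l) = 5 - l (o(l) = 3 - (l - 2) = 3 - (-2 + l) = 3 + (2 - l) = 5 - l)
Z(g) = -5*g/2 (Z(g) = -(5 - (g - g))*g/2 = -(5 - 1*0)*g/2 = -(5 + 0)*g/2 = -5*g/2)
T(-4)*Z(-1) = (16 - 4*(-4))*(-5/2*(-1)) = (16 + 16)*(5/2) = 32*(5/2) = 80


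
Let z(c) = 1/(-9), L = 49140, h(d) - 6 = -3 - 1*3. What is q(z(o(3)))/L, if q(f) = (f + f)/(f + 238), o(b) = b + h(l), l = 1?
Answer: -1/52604370 ≈ -1.9010e-8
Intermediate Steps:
h(d) = 0 (h(d) = 6 + (-3 - 1*3) = 6 + (-3 - 3) = 6 - 6 = 0)
o(b) = b (o(b) = b + 0 = b)
z(c) = -1/9
q(f) = 2*f/(238 + f) (q(f) = (2*f)/(238 + f) = 2*f/(238 + f))
q(z(o(3)))/L = (2*(-1/9)/(238 - 1/9))/49140 = (2*(-1/9)/(2141/9))*(1/49140) = (2*(-1/9)*(9/2141))*(1/49140) = -2/2141*1/49140 = -1/52604370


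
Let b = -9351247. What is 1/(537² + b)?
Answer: -1/9062878 ≈ -1.1034e-7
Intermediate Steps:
1/(537² + b) = 1/(537² - 9351247) = 1/(288369 - 9351247) = 1/(-9062878) = -1/9062878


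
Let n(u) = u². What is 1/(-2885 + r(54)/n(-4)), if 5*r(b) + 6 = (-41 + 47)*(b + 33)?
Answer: -20/57571 ≈ -0.00034740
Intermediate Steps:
r(b) = 192/5 + 6*b/5 (r(b) = -6/5 + ((-41 + 47)*(b + 33))/5 = -6/5 + (6*(33 + b))/5 = -6/5 + (198 + 6*b)/5 = -6/5 + (198/5 + 6*b/5) = 192/5 + 6*b/5)
1/(-2885 + r(54)/n(-4)) = 1/(-2885 + (192/5 + (6/5)*54)/((-4)²)) = 1/(-2885 + (192/5 + 324/5)/16) = 1/(-2885 + (516/5)*(1/16)) = 1/(-2885 + 129/20) = 1/(-57571/20) = -20/57571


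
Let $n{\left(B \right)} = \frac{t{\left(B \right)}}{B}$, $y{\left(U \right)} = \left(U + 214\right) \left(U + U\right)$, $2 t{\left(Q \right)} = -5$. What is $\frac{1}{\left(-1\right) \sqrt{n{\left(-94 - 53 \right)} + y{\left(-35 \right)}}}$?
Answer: $\frac{7 i \sqrt{22102890}}{3683815} \approx 0.0089336 i$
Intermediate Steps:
$t{\left(Q \right)} = - \frac{5}{2}$ ($t{\left(Q \right)} = \frac{1}{2} \left(-5\right) = - \frac{5}{2}$)
$y{\left(U \right)} = 2 U \left(214 + U\right)$ ($y{\left(U \right)} = \left(214 + U\right) 2 U = 2 U \left(214 + U\right)$)
$n{\left(B \right)} = - \frac{5}{2 B}$
$\frac{1}{\left(-1\right) \sqrt{n{\left(-94 - 53 \right)} + y{\left(-35 \right)}}} = \frac{1}{\left(-1\right) \sqrt{- \frac{5}{2 \left(-94 - 53\right)} + 2 \left(-35\right) \left(214 - 35\right)}} = \frac{1}{\left(-1\right) \sqrt{- \frac{5}{2 \left(-94 - 53\right)} + 2 \left(-35\right) 179}} = \frac{1}{\left(-1\right) \sqrt{- \frac{5}{2 \left(-147\right)} - 12530}} = \frac{1}{\left(-1\right) \sqrt{\left(- \frac{5}{2}\right) \left(- \frac{1}{147}\right) - 12530}} = \frac{1}{\left(-1\right) \sqrt{\frac{5}{294} - 12530}} = \frac{1}{\left(-1\right) \sqrt{- \frac{3683815}{294}}} = \frac{1}{\left(-1\right) \frac{i \sqrt{22102890}}{42}} = \frac{1}{\left(- \frac{1}{42}\right) i \sqrt{22102890}} = \frac{7 i \sqrt{22102890}}{3683815}$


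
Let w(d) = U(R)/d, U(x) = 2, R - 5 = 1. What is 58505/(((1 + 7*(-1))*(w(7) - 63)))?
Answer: 409535/2634 ≈ 155.48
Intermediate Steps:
R = 6 (R = 5 + 1 = 6)
w(d) = 2/d
58505/(((1 + 7*(-1))*(w(7) - 63))) = 58505/(((1 + 7*(-1))*(2/7 - 63))) = 58505/(((1 - 7)*(2*(⅐) - 63))) = 58505/((-6*(2/7 - 63))) = 58505/((-6*(-439/7))) = 58505/(2634/7) = 58505*(7/2634) = 409535/2634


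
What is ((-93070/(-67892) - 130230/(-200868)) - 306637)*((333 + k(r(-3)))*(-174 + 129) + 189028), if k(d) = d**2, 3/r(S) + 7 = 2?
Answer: -75804669200602979716/1420555235 ≈ -5.3363e+10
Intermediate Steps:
r(S) = -3/5 (r(S) = 3/(-7 + 2) = 3/(-5) = 3*(-1/5) = -3/5)
((-93070/(-67892) - 130230/(-200868)) - 306637)*((333 + k(r(-3)))*(-174 + 129) + 189028) = ((-93070/(-67892) - 130230/(-200868)) - 306637)*((333 + (-3/5)**2)*(-174 + 129) + 189028) = ((-93070*(-1/67892) - 130230*(-1/200868)) - 306637)*((333 + 9/25)*(-45) + 189028) = ((46535/33946 + 21705/33478) - 306637)*((8334/25)*(-45) + 189028) = (573674165/284111047 - 306637)*(-75006/5 + 189028) = -87118385444774/284111047*870134/5 = -75804669200602979716/1420555235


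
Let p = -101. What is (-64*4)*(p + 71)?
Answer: 7680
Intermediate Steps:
(-64*4)*(p + 71) = (-64*4)*(-101 + 71) = -256*(-30) = 7680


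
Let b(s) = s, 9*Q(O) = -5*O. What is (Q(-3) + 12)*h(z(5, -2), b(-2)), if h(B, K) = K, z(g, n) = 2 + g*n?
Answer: -82/3 ≈ -27.333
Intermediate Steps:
Q(O) = -5*O/9 (Q(O) = (-5*O)/9 = -5*O/9)
(Q(-3) + 12)*h(z(5, -2), b(-2)) = (-5/9*(-3) + 12)*(-2) = (5/3 + 12)*(-2) = (41/3)*(-2) = -82/3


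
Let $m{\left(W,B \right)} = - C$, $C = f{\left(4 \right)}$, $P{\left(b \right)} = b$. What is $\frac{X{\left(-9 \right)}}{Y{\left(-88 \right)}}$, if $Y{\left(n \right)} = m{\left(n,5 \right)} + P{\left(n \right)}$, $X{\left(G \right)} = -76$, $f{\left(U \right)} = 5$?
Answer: $\frac{76}{93} \approx 0.8172$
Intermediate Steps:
$C = 5$
$m{\left(W,B \right)} = -5$ ($m{\left(W,B \right)} = \left(-1\right) 5 = -5$)
$Y{\left(n \right)} = -5 + n$
$\frac{X{\left(-9 \right)}}{Y{\left(-88 \right)}} = - \frac{76}{-5 - 88} = - \frac{76}{-93} = \left(-76\right) \left(- \frac{1}{93}\right) = \frac{76}{93}$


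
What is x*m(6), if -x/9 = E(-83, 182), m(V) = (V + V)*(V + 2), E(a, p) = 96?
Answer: -82944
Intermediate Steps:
m(V) = 2*V*(2 + V) (m(V) = (2*V)*(2 + V) = 2*V*(2 + V))
x = -864 (x = -9*96 = -864)
x*m(6) = -1728*6*(2 + 6) = -1728*6*8 = -864*96 = -82944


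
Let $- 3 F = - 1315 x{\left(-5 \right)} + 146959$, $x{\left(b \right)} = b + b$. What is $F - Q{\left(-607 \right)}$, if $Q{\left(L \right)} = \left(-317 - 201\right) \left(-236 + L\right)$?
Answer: $- \frac{1470131}{3} \approx -4.9004 \cdot 10^{5}$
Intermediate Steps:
$Q{\left(L \right)} = 122248 - 518 L$ ($Q{\left(L \right)} = - 518 \left(-236 + L\right) = 122248 - 518 L$)
$x{\left(b \right)} = 2 b$
$F = - \frac{160109}{3}$ ($F = - \frac{- 1315 \cdot 2 \left(-5\right) + 146959}{3} = - \frac{\left(-1315\right) \left(-10\right) + 146959}{3} = - \frac{13150 + 146959}{3} = \left(- \frac{1}{3}\right) 160109 = - \frac{160109}{3} \approx -53370.0$)
$F - Q{\left(-607 \right)} = - \frac{160109}{3} - \left(122248 - -314426\right) = - \frac{160109}{3} - \left(122248 + 314426\right) = - \frac{160109}{3} - 436674 = - \frac{1470131}{3}$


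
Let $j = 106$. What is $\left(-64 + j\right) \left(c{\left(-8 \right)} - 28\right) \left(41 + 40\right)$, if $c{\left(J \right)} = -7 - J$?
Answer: $-91854$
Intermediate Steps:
$\left(-64 + j\right) \left(c{\left(-8 \right)} - 28\right) \left(41 + 40\right) = \left(-64 + 106\right) \left(\left(-7 - -8\right) - 28\right) \left(41 + 40\right) = 42 \left(\left(-7 + 8\right) - 28\right) 81 = 42 \left(1 - 28\right) 81 = 42 \left(\left(-27\right) 81\right) = 42 \left(-2187\right) = -91854$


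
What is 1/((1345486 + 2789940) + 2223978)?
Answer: 1/6359404 ≈ 1.5725e-7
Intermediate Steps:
1/((1345486 + 2789940) + 2223978) = 1/(4135426 + 2223978) = 1/6359404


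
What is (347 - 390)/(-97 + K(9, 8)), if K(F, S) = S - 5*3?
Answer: 43/104 ≈ 0.41346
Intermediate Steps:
K(F, S) = -15 + S (K(F, S) = S - 1*15 = S - 15 = -15 + S)
(347 - 390)/(-97 + K(9, 8)) = (347 - 390)/(-97 + (-15 + 8)) = -43/(-97 - 7) = -43/(-104) = -43*(-1/104) = 43/104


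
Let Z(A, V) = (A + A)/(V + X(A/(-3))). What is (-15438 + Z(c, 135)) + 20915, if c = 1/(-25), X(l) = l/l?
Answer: 9310899/1700 ≈ 5477.0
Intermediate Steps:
X(l) = 1
c = -1/25 ≈ -0.040000
Z(A, V) = 2*A/(1 + V) (Z(A, V) = (A + A)/(V + 1) = (2*A)/(1 + V) = 2*A/(1 + V))
(-15438 + Z(c, 135)) + 20915 = (-15438 + 2*(-1/25)/(1 + 135)) + 20915 = (-15438 + 2*(-1/25)/136) + 20915 = (-15438 + 2*(-1/25)*(1/136)) + 20915 = (-15438 - 1/1700) + 20915 = -26244601/1700 + 20915 = 9310899/1700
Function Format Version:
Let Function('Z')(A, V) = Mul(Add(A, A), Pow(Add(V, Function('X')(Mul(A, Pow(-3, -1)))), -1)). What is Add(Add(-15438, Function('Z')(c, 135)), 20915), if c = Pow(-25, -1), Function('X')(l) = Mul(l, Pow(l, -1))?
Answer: Rational(9310899, 1700) ≈ 5477.0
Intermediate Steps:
Function('X')(l) = 1
c = Rational(-1, 25) ≈ -0.040000
Function('Z')(A, V) = Mul(2, A, Pow(Add(1, V), -1)) (Function('Z')(A, V) = Mul(Add(A, A), Pow(Add(V, 1), -1)) = Mul(Mul(2, A), Pow(Add(1, V), -1)) = Mul(2, A, Pow(Add(1, V), -1)))
Add(Add(-15438, Function('Z')(c, 135)), 20915) = Add(Add(-15438, Mul(2, Rational(-1, 25), Pow(Add(1, 135), -1))), 20915) = Add(Add(-15438, Mul(2, Rational(-1, 25), Pow(136, -1))), 20915) = Add(Add(-15438, Mul(2, Rational(-1, 25), Rational(1, 136))), 20915) = Add(Add(-15438, Rational(-1, 1700)), 20915) = Add(Rational(-26244601, 1700), 20915) = Rational(9310899, 1700)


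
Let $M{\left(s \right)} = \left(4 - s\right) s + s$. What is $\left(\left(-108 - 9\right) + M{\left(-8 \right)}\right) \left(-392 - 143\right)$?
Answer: $118235$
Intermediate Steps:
$M{\left(s \right)} = s + s \left(4 - s\right)$ ($M{\left(s \right)} = s \left(4 - s\right) + s = s + s \left(4 - s\right)$)
$\left(\left(-108 - 9\right) + M{\left(-8 \right)}\right) \left(-392 - 143\right) = \left(\left(-108 - 9\right) - 8 \left(5 - -8\right)\right) \left(-392 - 143\right) = \left(\left(-108 - 9\right) - 8 \left(5 + 8\right)\right) \left(-392 - 143\right) = \left(-117 - 104\right) \left(-535\right) = \left(-221\right) \left(-535\right) = 118235$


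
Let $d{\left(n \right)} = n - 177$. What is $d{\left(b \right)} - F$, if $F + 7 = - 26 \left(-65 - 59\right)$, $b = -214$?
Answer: $-3608$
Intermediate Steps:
$d{\left(n \right)} = -177 + n$
$F = 3217$ ($F = -7 - 26 \left(-65 - 59\right) = -7 - -3224 = -7 + 3224 = 3217$)
$d{\left(b \right)} - F = \left(-177 - 214\right) - 3217 = -391 - 3217 = -3608$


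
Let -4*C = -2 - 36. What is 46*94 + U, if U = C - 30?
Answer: 8607/2 ≈ 4303.5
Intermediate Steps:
C = 19/2 (C = -(-2 - 36)/4 = -1/4*(-38) = 19/2 ≈ 9.5000)
U = -41/2 (U = 19/2 - 30 = -41/2 ≈ -20.500)
46*94 + U = 46*94 - 41/2 = 4324 - 41/2 = 8607/2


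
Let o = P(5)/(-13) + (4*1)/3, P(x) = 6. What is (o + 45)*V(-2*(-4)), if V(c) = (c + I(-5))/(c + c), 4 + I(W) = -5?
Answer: -1789/624 ≈ -2.8670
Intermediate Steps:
I(W) = -9 (I(W) = -4 - 5 = -9)
V(c) = (-9 + c)/(2*c) (V(c) = (c - 9)/(c + c) = (-9 + c)/((2*c)) = (-9 + c)*(1/(2*c)) = (-9 + c)/(2*c))
o = 34/39 (o = 6/(-13) + (4*1)/3 = 6*(-1/13) + 4*(⅓) = -6/13 + 4/3 = 34/39 ≈ 0.87179)
(o + 45)*V(-2*(-4)) = (34/39 + 45)*((-9 - 2*(-4))/(2*((-2*(-4))))) = 1789*((½)*(-9 + 8)/8)/39 = 1789*((½)*(⅛)*(-1))/39 = (1789/39)*(-1/16) = -1789/624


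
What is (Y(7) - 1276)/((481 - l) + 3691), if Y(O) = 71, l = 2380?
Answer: -1205/1792 ≈ -0.67243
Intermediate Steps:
(Y(7) - 1276)/((481 - l) + 3691) = (71 - 1276)/((481 - 1*2380) + 3691) = -1205/((481 - 2380) + 3691) = -1205/(-1899 + 3691) = -1205/1792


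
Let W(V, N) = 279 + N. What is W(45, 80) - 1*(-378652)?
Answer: 379011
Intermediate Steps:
W(45, 80) - 1*(-378652) = (279 + 80) - 1*(-378652) = 359 + 378652 = 379011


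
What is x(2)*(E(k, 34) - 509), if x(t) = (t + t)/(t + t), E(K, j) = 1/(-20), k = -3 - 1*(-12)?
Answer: -10181/20 ≈ -509.05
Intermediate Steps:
k = 9 (k = -3 + 12 = 9)
E(K, j) = -1/20
x(t) = 1 (x(t) = (2*t)/((2*t)) = (2*t)*(1/(2*t)) = 1)
x(2)*(E(k, 34) - 509) = 1*(-1/20 - 509) = 1*(-10181/20) = -10181/20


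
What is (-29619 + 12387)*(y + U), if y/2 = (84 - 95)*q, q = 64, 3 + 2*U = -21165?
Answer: 206646144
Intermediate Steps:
U = -10584 (U = -3/2 + (½)*(-21165) = -3/2 - 21165/2 = -10584)
y = -1408 (y = 2*((84 - 95)*64) = 2*(-11*64) = 2*(-704) = -1408)
(-29619 + 12387)*(y + U) = (-29619 + 12387)*(-1408 - 10584) = -17232*(-11992) = 206646144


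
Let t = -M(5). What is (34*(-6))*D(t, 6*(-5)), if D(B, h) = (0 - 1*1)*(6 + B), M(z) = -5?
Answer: 2244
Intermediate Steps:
t = 5 (t = -1*(-5) = 5)
D(B, h) = -6 - B (D(B, h) = (0 - 1)*(6 + B) = -(6 + B) = -6 - B)
(34*(-6))*D(t, 6*(-5)) = (34*(-6))*(-6 - 1*5) = -204*(-6 - 5) = -204*(-11) = 2244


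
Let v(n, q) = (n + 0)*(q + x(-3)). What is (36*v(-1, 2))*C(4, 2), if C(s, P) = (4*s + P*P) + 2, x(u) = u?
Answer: 792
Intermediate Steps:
C(s, P) = 2 + P² + 4*s (C(s, P) = (4*s + P²) + 2 = (P² + 4*s) + 2 = 2 + P² + 4*s)
v(n, q) = n*(-3 + q) (v(n, q) = (n + 0)*(q - 3) = n*(-3 + q))
(36*v(-1, 2))*C(4, 2) = (36*(-(-3 + 2)))*(2 + 2² + 4*4) = (36*(-1*(-1)))*(2 + 4 + 16) = (36*1)*22 = 36*22 = 792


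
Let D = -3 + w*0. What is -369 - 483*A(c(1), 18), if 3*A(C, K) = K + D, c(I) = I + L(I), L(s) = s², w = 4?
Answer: -2784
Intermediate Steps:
c(I) = I + I²
D = -3 (D = -3 + 4*0 = -3 + 0 = -3)
A(C, K) = -1 + K/3 (A(C, K) = (K - 3)/3 = (-3 + K)/3 = -1 + K/3)
-369 - 483*A(c(1), 18) = -369 - 483*(-1 + (⅓)*18) = -369 - 483*(-1 + 6) = -369 - 483*5 = -369 - 2415 = -2784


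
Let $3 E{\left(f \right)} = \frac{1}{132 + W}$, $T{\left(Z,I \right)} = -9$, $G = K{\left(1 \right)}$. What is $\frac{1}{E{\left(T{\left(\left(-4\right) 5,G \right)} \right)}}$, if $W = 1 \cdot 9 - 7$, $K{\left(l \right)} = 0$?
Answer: $402$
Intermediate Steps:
$W = 2$ ($W = 9 - 7 = 2$)
$G = 0$
$E{\left(f \right)} = \frac{1}{402}$ ($E{\left(f \right)} = \frac{1}{3 \left(132 + 2\right)} = \frac{1}{3 \cdot 134} = \frac{1}{3} \cdot \frac{1}{134} = \frac{1}{402}$)
$\frac{1}{E{\left(T{\left(\left(-4\right) 5,G \right)} \right)}} = \frac{1}{\frac{1}{402}} = 402$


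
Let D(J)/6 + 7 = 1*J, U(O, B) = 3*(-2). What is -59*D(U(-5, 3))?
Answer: 4602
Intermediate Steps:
U(O, B) = -6
D(J) = -42 + 6*J (D(J) = -42 + 6*(1*J) = -42 + 6*J)
-59*D(U(-5, 3)) = -59*(-42 + 6*(-6)) = -59*(-42 - 36) = -59*(-78) = 4602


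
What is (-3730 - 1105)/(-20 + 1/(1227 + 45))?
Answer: 6150120/25439 ≈ 241.76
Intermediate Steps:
(-3730 - 1105)/(-20 + 1/(1227 + 45)) = -4835/(-20 + 1/1272) = -4835/(-25439/1272) = -4835*(-1272/25439) = 6150120/25439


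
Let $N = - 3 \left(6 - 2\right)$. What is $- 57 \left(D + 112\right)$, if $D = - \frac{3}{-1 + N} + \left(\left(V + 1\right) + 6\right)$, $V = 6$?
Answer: $- \frac{92796}{13} \approx -7138.2$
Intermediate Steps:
$N = -12$ ($N = \left(-3\right) 4 = -12$)
$D = \frac{172}{13}$ ($D = - \frac{3}{-1 - 12} + \left(\left(6 + 1\right) + 6\right) = - \frac{3}{-13} + \left(7 + 6\right) = \left(-3\right) \left(- \frac{1}{13}\right) + 13 = \frac{3}{13} + 13 = \frac{172}{13} \approx 13.231$)
$- 57 \left(D + 112\right) = - 57 \left(\frac{172}{13} + 112\right) = \left(-57\right) \frac{1628}{13} = - \frac{92796}{13}$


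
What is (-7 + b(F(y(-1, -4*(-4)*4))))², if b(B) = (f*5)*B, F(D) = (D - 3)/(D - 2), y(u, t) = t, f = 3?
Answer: 231361/3844 ≈ 60.188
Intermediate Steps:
F(D) = (-3 + D)/(-2 + D)
b(B) = 15*B (b(B) = (3*5)*B = 15*B)
(-7 + b(F(y(-1, -4*(-4)*4))))² = (-7 + 15*((-3 - 4*(-4)*4)/(-2 - 4*(-4)*4)))² = (-7 + 15*((-3 + 16*4)/(-2 + 16*4)))² = (-7 + 15*((-3 + 64)/(-2 + 64)))² = (-7 + 15*(61/62))² = (-7 + 915/62)² = (481/62)² = 231361/3844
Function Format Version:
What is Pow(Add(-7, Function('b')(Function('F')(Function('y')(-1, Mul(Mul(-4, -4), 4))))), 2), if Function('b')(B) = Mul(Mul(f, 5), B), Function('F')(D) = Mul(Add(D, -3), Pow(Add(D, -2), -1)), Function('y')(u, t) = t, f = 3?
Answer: Rational(231361, 3844) ≈ 60.188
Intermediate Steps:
Function('F')(D) = Mul(Pow(Add(-2, D), -1), Add(-3, D)) (Function('F')(D) = Mul(Add(-3, D), Pow(Add(-2, D), -1)) = Mul(Pow(Add(-2, D), -1), Add(-3, D)))
Function('b')(B) = Mul(15, B) (Function('b')(B) = Mul(Mul(3, 5), B) = Mul(15, B))
Pow(Add(-7, Function('b')(Function('F')(Function('y')(-1, Mul(Mul(-4, -4), 4))))), 2) = Pow(Add(-7, Mul(15, Mul(Pow(Add(-2, Mul(Mul(-4, -4), 4)), -1), Add(-3, Mul(Mul(-4, -4), 4))))), 2) = Pow(Add(-7, Mul(15, Mul(Pow(Add(-2, Mul(16, 4)), -1), Add(-3, Mul(16, 4))))), 2) = Pow(Add(-7, Mul(15, Mul(Pow(Add(-2, 64), -1), Add(-3, 64)))), 2) = Pow(Add(-7, Mul(15, Mul(Pow(62, -1), 61))), 2) = Pow(Add(-7, Mul(15, Mul(Rational(1, 62), 61))), 2) = Pow(Add(-7, Mul(15, Rational(61, 62))), 2) = Pow(Add(-7, Rational(915, 62)), 2) = Pow(Rational(481, 62), 2) = Rational(231361, 3844)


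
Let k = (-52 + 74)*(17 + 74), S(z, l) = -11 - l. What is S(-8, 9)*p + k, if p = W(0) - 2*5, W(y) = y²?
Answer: 2202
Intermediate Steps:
k = 2002 (k = 22*91 = 2002)
p = -10 (p = 0² - 2*5 = 0 - 10 = -10)
S(-8, 9)*p + k = (-11 - 1*9)*(-10) + 2002 = (-11 - 9)*(-10) + 2002 = -20*(-10) + 2002 = 200 + 2002 = 2202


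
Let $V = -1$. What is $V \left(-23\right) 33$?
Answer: $759$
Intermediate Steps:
$V \left(-23\right) 33 = \left(-1\right) \left(-23\right) 33 = 23 \cdot 33 = 759$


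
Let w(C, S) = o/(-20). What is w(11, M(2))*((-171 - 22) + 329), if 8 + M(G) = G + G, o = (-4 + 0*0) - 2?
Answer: 204/5 ≈ 40.800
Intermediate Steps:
o = -6 (o = (-4 + 0) - 2 = -4 - 2 = -6)
M(G) = -8 + 2*G (M(G) = -8 + (G + G) = -8 + 2*G)
w(C, S) = 3/10 (w(C, S) = -6/(-20) = -6*(-1/20) = 3/10)
w(11, M(2))*((-171 - 22) + 329) = 3*((-171 - 22) + 329)/10 = 3*(-193 + 329)/10 = (3/10)*136 = 204/5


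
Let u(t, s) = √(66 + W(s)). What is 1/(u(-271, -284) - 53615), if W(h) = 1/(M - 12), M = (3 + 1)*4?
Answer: -42892/2299654527 - 2*√265/11498272635 ≈ -1.8654e-5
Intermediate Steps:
M = 16 (M = 4*4 = 16)
W(h) = ¼ (W(h) = 1/(16 - 12) = 1/4 = ¼)
u(t, s) = √265/2 (u(t, s) = √(66 + ¼) = √(265/4) = √265/2)
1/(u(-271, -284) - 53615) = 1/(√265/2 - 53615) = 1/(-53615 + √265/2)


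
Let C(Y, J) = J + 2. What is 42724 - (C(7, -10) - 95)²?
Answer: 32115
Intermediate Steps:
C(Y, J) = 2 + J
42724 - (C(7, -10) - 95)² = 42724 - ((2 - 10) - 95)² = 42724 - (-8 - 95)² = 42724 - 1*(-103)² = 42724 - 1*10609 = 42724 - 10609 = 32115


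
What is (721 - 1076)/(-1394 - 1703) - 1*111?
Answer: -343412/3097 ≈ -110.89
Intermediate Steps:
(721 - 1076)/(-1394 - 1703) - 1*111 = -355/(-3097) - 111 = -355*(-1/3097) - 111 = 355/3097 - 111 = -343412/3097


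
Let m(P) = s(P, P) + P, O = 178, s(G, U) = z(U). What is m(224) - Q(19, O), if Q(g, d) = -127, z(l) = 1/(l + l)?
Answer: 157249/448 ≈ 351.00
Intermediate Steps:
z(l) = 1/(2*l)
s(G, U) = 1/(2*U)
m(P) = P + 1/(2*P) (m(P) = 1/(2*P) + P = P + 1/(2*P))
m(224) - Q(19, O) = (224 + (½)/224) - 1*(-127) = (224 + (½)*(1/224)) + 127 = (224 + 1/448) + 127 = 100353/448 + 127 = 157249/448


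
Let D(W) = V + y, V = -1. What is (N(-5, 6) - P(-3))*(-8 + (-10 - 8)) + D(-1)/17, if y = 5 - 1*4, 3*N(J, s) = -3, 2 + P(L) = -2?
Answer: -78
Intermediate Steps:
P(L) = -4 (P(L) = -2 - 2 = -4)
N(J, s) = -1 (N(J, s) = (1/3)*(-3) = -1)
y = 1 (y = 5 - 4 = 1)
D(W) = 0 (D(W) = -1 + 1 = 0)
(N(-5, 6) - P(-3))*(-8 + (-10 - 8)) + D(-1)/17 = (-1 - 1*(-4))*(-8 + (-10 - 8)) + 0/17 = (-1 + 4)*(-8 - 18) + 0*(1/17) = 3*(-26) + 0 = -78 + 0 = -78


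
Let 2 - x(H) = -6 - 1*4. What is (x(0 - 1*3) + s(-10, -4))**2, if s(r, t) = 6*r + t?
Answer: 2704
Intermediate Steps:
s(r, t) = t + 6*r
x(H) = 12 (x(H) = 2 - (-6 - 1*4) = 2 - (-6 - 4) = 2 - 1*(-10) = 2 + 10 = 12)
(x(0 - 1*3) + s(-10, -4))**2 = (12 + (-4 + 6*(-10)))**2 = (12 + (-4 - 60))**2 = (12 - 64)**2 = (-52)**2 = 2704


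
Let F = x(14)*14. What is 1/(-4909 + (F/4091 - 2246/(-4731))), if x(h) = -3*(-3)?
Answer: -19354521/95001559097 ≈ -0.00020373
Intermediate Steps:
x(h) = 9
F = 126 (F = 9*14 = 126)
1/(-4909 + (F/4091 - 2246/(-4731))) = 1/(-4909 + (126/4091 - 2246/(-4731))) = 1/(-4909 + (126*(1/4091) - 2246*(-1/4731))) = 1/(-4909 + (126/4091 + 2246/4731)) = 1/(-4909 + 9784492/19354521) = 1/(-95001559097/19354521) = -19354521/95001559097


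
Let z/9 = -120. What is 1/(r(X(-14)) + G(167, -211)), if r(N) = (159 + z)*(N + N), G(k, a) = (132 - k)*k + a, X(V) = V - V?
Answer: -1/6056 ≈ -0.00016513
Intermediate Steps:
X(V) = 0
z = -1080 (z = 9*(-120) = -1080)
G(k, a) = a + k*(132 - k) (G(k, a) = k*(132 - k) + a = a + k*(132 - k))
r(N) = -1842*N (r(N) = (159 - 1080)*(N + N) = -1842*N)
1/(r(X(-14)) + G(167, -211)) = 1/(-1842*0 + (-211 - 1*167² + 132*167)) = 1/(0 + (-211 - 1*27889 + 22044)) = 1/(0 + (-211 - 27889 + 22044)) = 1/(0 - 6056) = 1/(-6056) = -1/6056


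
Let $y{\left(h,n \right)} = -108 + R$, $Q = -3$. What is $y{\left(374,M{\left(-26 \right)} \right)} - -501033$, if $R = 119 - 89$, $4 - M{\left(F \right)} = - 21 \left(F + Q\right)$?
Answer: $500955$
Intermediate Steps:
$M{\left(F \right)} = -59 + 21 F$ ($M{\left(F \right)} = 4 - - 21 \left(F - 3\right) = 4 - - 21 \left(-3 + F\right) = 4 - \left(63 - 21 F\right) = 4 + \left(-63 + 21 F\right) = -59 + 21 F$)
$R = 30$
$y{\left(h,n \right)} = -78$ ($y{\left(h,n \right)} = -108 + 30 = -78$)
$y{\left(374,M{\left(-26 \right)} \right)} - -501033 = -78 - -501033 = -78 + 501033 = 500955$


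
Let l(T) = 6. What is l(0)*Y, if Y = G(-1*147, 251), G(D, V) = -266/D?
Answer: 76/7 ≈ 10.857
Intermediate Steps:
Y = 38/21 (Y = -266/((-1*147)) = -266/(-147) = -266*(-1/147) = 38/21 ≈ 1.8095)
l(0)*Y = 6*(38/21) = 76/7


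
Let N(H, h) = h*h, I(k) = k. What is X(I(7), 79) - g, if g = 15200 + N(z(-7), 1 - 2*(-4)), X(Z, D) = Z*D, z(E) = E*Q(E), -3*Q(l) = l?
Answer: -14728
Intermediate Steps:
Q(l) = -l/3
z(E) = -E²/3 (z(E) = E*(-E/3) = -E²/3)
X(Z, D) = D*Z
N(H, h) = h²
g = 15281 (g = 15200 + (1 - 2*(-4))² = 15200 + (1 + 8)² = 15200 + 9² = 15200 + 81 = 15281)
X(I(7), 79) - g = 79*7 - 1*15281 = 553 - 15281 = -14728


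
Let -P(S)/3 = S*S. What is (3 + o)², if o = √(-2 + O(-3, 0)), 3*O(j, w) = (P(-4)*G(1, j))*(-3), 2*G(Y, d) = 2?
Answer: (3 + √46)² ≈ 95.694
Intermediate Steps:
P(S) = -3*S² (P(S) = -3*S*S = -3*S²)
G(Y, d) = 1 (G(Y, d) = (½)*2 = 1)
O(j, w) = 48 (O(j, w) = ((-3*(-4)²*1)*(-3))/3 = ((-3*16*1)*(-3))/3 = (-48*1*(-3))/3 = (-48*(-3))/3 = (⅓)*144 = 48)
o = √46 (o = √(-2 + 48) = √46 ≈ 6.7823)
(3 + o)² = (3 + √46)²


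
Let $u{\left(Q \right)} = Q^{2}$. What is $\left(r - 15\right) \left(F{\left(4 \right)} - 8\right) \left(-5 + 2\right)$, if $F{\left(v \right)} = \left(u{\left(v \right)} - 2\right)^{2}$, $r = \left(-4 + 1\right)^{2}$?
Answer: $3384$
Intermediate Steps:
$r = 9$ ($r = \left(-3\right)^{2} = 9$)
$F{\left(v \right)} = \left(-2 + v^{2}\right)^{2}$ ($F{\left(v \right)} = \left(v^{2} - 2\right)^{2} = \left(-2 + v^{2}\right)^{2}$)
$\left(r - 15\right) \left(F{\left(4 \right)} - 8\right) \left(-5 + 2\right) = \left(9 - 15\right) \left(\left(-2 + 4^{2}\right)^{2} - 8\right) \left(-5 + 2\right) = - 6 \left(\left(-2 + 16\right)^{2} - 8\right) \left(-3\right) = - 6 \left(14^{2} - 8\right) \left(-3\right) = - 6 \left(196 - 8\right) \left(-3\right) = - 6 \cdot 188 \left(-3\right) = \left(-6\right) \left(-564\right) = 3384$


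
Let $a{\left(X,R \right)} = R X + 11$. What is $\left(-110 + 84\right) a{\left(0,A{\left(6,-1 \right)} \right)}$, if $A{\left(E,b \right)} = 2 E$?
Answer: $-286$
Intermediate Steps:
$a{\left(X,R \right)} = 11 + R X$
$\left(-110 + 84\right) a{\left(0,A{\left(6,-1 \right)} \right)} = \left(-110 + 84\right) \left(11 + 2 \cdot 6 \cdot 0\right) = - 26 \left(11 + 12 \cdot 0\right) = - 26 \left(11 + 0\right) = \left(-26\right) 11 = -286$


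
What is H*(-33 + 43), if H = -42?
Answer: -420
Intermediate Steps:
H*(-33 + 43) = -42*(-33 + 43) = -42*10 = -420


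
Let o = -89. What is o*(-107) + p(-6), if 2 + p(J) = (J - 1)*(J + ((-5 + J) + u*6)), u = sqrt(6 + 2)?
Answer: 9640 - 84*sqrt(2) ≈ 9521.2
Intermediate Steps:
u = 2*sqrt(2) (u = sqrt(8) = 2*sqrt(2) ≈ 2.8284)
p(J) = -2 + (-1 + J)*(-5 + 2*J + 12*sqrt(2)) (p(J) = -2 + (J - 1)*(J + ((-5 + J) + (2*sqrt(2))*6)) = -2 + (-1 + J)*(J + ((-5 + J) + 12*sqrt(2))) = -2 + (-1 + J)*(J + (-5 + J + 12*sqrt(2))) = -2 + (-1 + J)*(-5 + 2*J + 12*sqrt(2)))
o*(-107) + p(-6) = -89*(-107) + (3 - 12*sqrt(2) - 7*(-6) + 2*(-6)**2 + 12*(-6)*sqrt(2)) = 9523 + (3 - 12*sqrt(2) + 42 + 2*36 - 72*sqrt(2)) = 9523 + (3 - 12*sqrt(2) + 42 + 72 - 72*sqrt(2)) = 9523 + (117 - 84*sqrt(2)) = 9640 - 84*sqrt(2)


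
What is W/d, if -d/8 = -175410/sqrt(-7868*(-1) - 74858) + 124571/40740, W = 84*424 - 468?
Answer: -7112778577907310/243186964669395079 + 6090987859752600*I*sqrt(66990)/243186964669395079 ≈ -0.029248 + 6.4827*I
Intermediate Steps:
W = 35148 (W = 35616 - 468 = 35148)
d = -249142/10185 - 46776*I*sqrt(66990)/2233 (d = -8*(-175410/sqrt(-7868*(-1) - 74858) + 124571/40740) = -8*(-175410/sqrt(7868 - 74858) + 124571*(1/40740)) = -8*(-175410*(-I*sqrt(66990)/66990) + 124571/40740) = -8*(-(-5847)*I*sqrt(66990)/2233 + 124571/40740) = -8*(5847*I*sqrt(66990)/2233 + 124571/40740) = -8*(124571/40740 + 5847*I*sqrt(66990)/2233) = -249142/10185 - 46776*I*sqrt(66990)/2233 ≈ -24.462 - 5421.8*I)
W/d = 35148/(-249142/10185 - 46776*I*sqrt(66990)/2233)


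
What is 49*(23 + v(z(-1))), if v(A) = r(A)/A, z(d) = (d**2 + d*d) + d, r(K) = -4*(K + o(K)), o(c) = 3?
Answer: 343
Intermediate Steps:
r(K) = -12 - 4*K (r(K) = -4*(K + 3) = -4*(3 + K) = -12 - 4*K)
z(d) = d + 2*d**2 (z(d) = (d**2 + d**2) + d = 2*d**2 + d = d + 2*d**2)
v(A) = (-12 - 4*A)/A
49*(23 + v(z(-1))) = 49*(23 + (-4 - 12*(-1/(1 + 2*(-1))))) = 49*(23 + (-4 - 12*(-1/(1 - 2)))) = 49*(23 + (-4 - 12/((-1*(-1))))) = 49*(23 + (-4 - 12/1)) = 49*(23 + (-4 - 12*1)) = 49*(23 + (-4 - 12)) = 49*(23 - 16) = 49*7 = 343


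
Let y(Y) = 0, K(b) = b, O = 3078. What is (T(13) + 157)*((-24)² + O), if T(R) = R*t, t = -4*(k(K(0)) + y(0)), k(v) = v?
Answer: 573678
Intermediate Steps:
t = 0 (t = -4*(0 + 0) = -4*0 = 0)
T(R) = 0 (T(R) = R*0 = 0)
(T(13) + 157)*((-24)² + O) = (0 + 157)*((-24)² + 3078) = 157*(576 + 3078) = 157*3654 = 573678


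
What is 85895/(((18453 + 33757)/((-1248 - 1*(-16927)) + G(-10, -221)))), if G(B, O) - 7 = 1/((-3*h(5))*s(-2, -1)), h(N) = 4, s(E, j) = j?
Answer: 3233654707/125304 ≈ 25806.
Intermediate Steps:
G(B, O) = 85/12 (G(B, O) = 7 + 1/(-3*4*(-1)) = 7 + 1/(-12*(-1)) = 7 + 1/12 = 85/12)
85895/(((18453 + 33757)/((-1248 - 1*(-16927)) + G(-10, -221)))) = 85895/(((18453 + 33757)/((-1248 - 1*(-16927)) + 85/12))) = 85895/((52210/((-1248 + 16927) + 85/12))) = 85895/((52210/(15679 + 85/12))) = 85895/((52210/(188233/12))) = 85895/((52210*(12/188233))) = 85895/(626520/188233) = 85895*(188233/626520) = 3233654707/125304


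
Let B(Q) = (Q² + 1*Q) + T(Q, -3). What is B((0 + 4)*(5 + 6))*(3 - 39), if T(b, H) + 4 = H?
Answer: -71028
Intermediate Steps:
T(b, H) = -4 + H
B(Q) = -7 + Q + Q² (B(Q) = (Q² + 1*Q) + (-4 - 3) = (Q² + Q) - 7 = (Q + Q²) - 7 = -7 + Q + Q²)
B((0 + 4)*(5 + 6))*(3 - 39) = (-7 + (0 + 4)*(5 + 6) + ((0 + 4)*(5 + 6))²)*(3 - 39) = (-7 + 4*11 + (4*11)²)*(-36) = (-7 + 44 + 44²)*(-36) = (-7 + 44 + 1936)*(-36) = 1973*(-36) = -71028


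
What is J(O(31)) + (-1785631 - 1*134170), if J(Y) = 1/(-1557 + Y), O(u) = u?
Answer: -2929616327/1526 ≈ -1.9198e+6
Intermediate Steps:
J(O(31)) + (-1785631 - 1*134170) = 1/(-1557 + 31) + (-1785631 - 1*134170) = 1/(-1526) + (-1785631 - 134170) = -1/1526 - 1919801 = -2929616327/1526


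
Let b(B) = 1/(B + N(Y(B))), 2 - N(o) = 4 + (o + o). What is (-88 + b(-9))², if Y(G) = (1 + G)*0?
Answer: 938961/121 ≈ 7760.0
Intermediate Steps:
Y(G) = 0
N(o) = -2 - 2*o (N(o) = 2 - (4 + (o + o)) = 2 - (4 + 2*o) = 2 + (-4 - 2*o) = -2 - 2*o)
b(B) = 1/(-2 + B) (b(B) = 1/(B + (-2 - 2*0)) = 1/(B + (-2 + 0)) = 1/(B - 2) = 1/(-2 + B))
(-88 + b(-9))² = (-88 + 1/(-2 - 9))² = (-88 + 1/(-11))² = (-88 - 1/11)² = (-969/11)² = 938961/121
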